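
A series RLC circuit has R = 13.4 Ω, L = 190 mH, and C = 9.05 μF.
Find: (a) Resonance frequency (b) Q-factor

Step 1 — Resonance condition Im(Z)=0 gives ω₀ = 1/√(LC).
Step 2 — ω₀ = 1/√(0.19·9.05e-06) = 762.6 rad/s.
Step 3 — f₀ = ω₀/(2π) = 121.4 Hz.
Step 4 — Series Q: Q = ω₀L/R = 762.6·0.19/13.4 = 10.81.

(a) f₀ = 121.4 Hz  (b) Q = 10.81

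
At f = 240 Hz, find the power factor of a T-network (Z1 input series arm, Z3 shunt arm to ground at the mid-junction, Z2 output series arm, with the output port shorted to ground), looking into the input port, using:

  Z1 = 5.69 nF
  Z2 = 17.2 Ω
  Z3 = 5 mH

Step 1 — Angular frequency: ω = 2π·f = 2π·240 = 1508 rad/s.
Step 2 — Component impedances:
  Z1: Z = 1/(jωC) = -j/(ω·C) = 0 - j1.165e+05 Ω
  Z2: Z = R = 17.2 Ω
  Z3: Z = jωL = j·1508·0.005 = 0 + j7.54 Ω
Step 3 — With the output port shorted to ground, the output series arm Z2 runs from the junction to ground; the shunt arm Z3 also runs from the junction to ground. They appear in parallel: Z3 || Z2 = 2.772 + j6.324 Ω.
Step 4 — Series with input arm Z1: Z_in = Z1 + (Z3 || Z2) = 2.772 - j1.165e+05 Ω = 1.165e+05∠-90.0° Ω.
Step 5 — Power factor: PF = cos(φ) = Re(Z)/|Z| = 2.772/1.165e+05 = 2.379e-05.
Step 6 — Type: Im(Z) = -1.165e+05 ⇒ leading (phase φ = -90.0°).

PF = 2.379e-05 (leading, φ = -90.0°)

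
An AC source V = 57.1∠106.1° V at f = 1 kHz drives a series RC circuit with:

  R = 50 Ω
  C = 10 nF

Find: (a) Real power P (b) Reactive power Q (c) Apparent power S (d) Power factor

Step 1 — Angular frequency: ω = 2π·f = 2π·1000 = 6283 rad/s.
Step 2 — Component impedances:
  R: Z = R = 50 Ω
  C: Z = 1/(jωC) = -j/(ω·C) = 0 - j1.592e+04 Ω
Step 3 — Series combination: Z_total = R + C = 50 - j1.592e+04 Ω = 1.592e+04∠-89.8° Ω.
Step 4 — Source phasor: V = 57.1∠106.1° V = -15.83 + j54.86 V.
Step 5 — Current: I = V / Z = -0.00345 - j0.0009841 A = 0.003588∠-164.1° A.
Step 6 — Complex power: S = V·I* = 0.0006436 - j0.2049 VA.
Step 7 — Real power: P = Re(S) = 0.0006436 W.
Step 8 — Reactive power: Q = Im(S) = -0.2049 VAR.
Step 9 — Apparent power: |S| = 0.2049 VA.
Step 10 — Power factor: PF = P/|S| = 0.003142 (leading).

(a) P = 0.0006436 W  (b) Q = -0.2049 VAR  (c) S = 0.2049 VA  (d) PF = 0.003142 (leading)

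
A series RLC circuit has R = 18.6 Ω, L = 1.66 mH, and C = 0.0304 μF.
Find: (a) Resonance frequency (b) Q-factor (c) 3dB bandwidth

Step 1 — Resonance: ω₀ = 1/√(LC) = 1/√(0.00166·3.04e-08) = 1.408e+05 rad/s.
Step 2 — f₀ = ω₀/(2π) = 2.24e+04 Hz.
Step 3 — Series Q: Q = ω₀L/R = 1.408e+05·0.00166/18.6 = 12.56.
Step 4 — Bandwidth: Δω = ω₀/Q = 1.12e+04 rad/s; BW = Δω/(2π) = 1783 Hz.

(a) f₀ = 2.24e+04 Hz  (b) Q = 12.56  (c) BW = 1783 Hz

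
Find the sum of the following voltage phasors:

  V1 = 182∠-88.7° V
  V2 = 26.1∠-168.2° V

Step 1 — Convert each phasor to rectangular form:
  V1 = 182·(cos(-88.7°) + j·sin(-88.7°)) = 4.129 - j182 V
  V2 = 26.1·(cos(-168.2°) + j·sin(-168.2°)) = -25.55 - j5.337 V
Step 2 — Sum components: V_total = -21.42 - j187.3 V.
Step 3 — Convert to polar: |V_total| = 188.5 V, ∠V_total = -96.5°.

V_total = 188.5∠-96.5° V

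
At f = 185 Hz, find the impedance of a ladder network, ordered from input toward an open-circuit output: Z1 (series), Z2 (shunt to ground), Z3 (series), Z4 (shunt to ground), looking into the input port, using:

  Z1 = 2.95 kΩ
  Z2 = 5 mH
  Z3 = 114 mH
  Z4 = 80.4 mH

Step 1 — Angular frequency: ω = 2π·f = 2π·185 = 1162 rad/s.
Step 2 — Component impedances:
  Z1: Z = R = 2950 Ω
  Z2: Z = jωL = j·1162·0.005 = 0 + j5.812 Ω
  Z3: Z = jωL = j·1162·0.114 = 0 + j132.5 Ω
  Z4: Z = jωL = j·1162·0.0804 = 0 + j93.46 Ω
Step 3 — Ladder network (open output): work backward from the far end, alternating series and parallel combinations. Z_in = 2950 + j5.666 Ω = 2950∠0.1° Ω.

Z = 2950 + j5.666 Ω = 2950∠0.1° Ω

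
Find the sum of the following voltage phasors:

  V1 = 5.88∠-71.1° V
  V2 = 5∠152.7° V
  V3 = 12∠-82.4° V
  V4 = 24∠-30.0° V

Step 1 — Convert each phasor to rectangular form:
  V1 = 5.88·(cos(-71.1°) + j·sin(-71.1°)) = 1.905 - j5.563 V
  V2 = 5·(cos(152.7°) + j·sin(152.7°)) = -4.443 + j2.293 V
  V3 = 12·(cos(-82.4°) + j·sin(-82.4°)) = 1.587 - j11.89 V
  V4 = 24·(cos(-30.0°) + j·sin(-30.0°)) = 20.78 - j12 V
Step 2 — Sum components: V_total = 19.83 - j27.16 V.
Step 3 — Convert to polar: |V_total| = 33.63 V, ∠V_total = -53.9°.

V_total = 33.63∠-53.9° V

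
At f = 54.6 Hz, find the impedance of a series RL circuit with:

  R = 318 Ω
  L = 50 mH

Step 1 — Angular frequency: ω = 2π·f = 2π·54.6 = 343.1 rad/s.
Step 2 — Component impedances:
  R: Z = R = 318 Ω
  L: Z = jωL = j·343.1·0.05 = 0 + j17.15 Ω
Step 3 — Series combination: Z_total = R + L = 318 + j17.15 Ω = 318.5∠3.1° Ω.

Z = 318 + j17.15 Ω = 318.5∠3.1° Ω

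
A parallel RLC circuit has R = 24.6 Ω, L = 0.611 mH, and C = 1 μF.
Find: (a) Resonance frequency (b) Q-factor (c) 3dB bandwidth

Step 1 — Resonance: ω₀ = 1/√(LC) = 1/√(0.000611·1e-06) = 4.046e+04 rad/s.
Step 2 — f₀ = ω₀/(2π) = 6439 Hz.
Step 3 — Parallel Q: Q = R/(ω₀L) = 24.6/(4.046e+04·0.000611) = 0.9952.
Step 4 — Bandwidth: Δω = ω₀/Q = 4.065e+04 rad/s; BW = Δω/(2π) = 6470 Hz.

(a) f₀ = 6439 Hz  (b) Q = 0.9952  (c) BW = 6470 Hz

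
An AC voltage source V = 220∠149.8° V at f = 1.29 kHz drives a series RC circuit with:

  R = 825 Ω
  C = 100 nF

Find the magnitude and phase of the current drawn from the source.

Step 1 — Angular frequency: ω = 2π·f = 2π·1290 = 8105 rad/s.
Step 2 — Component impedances:
  R: Z = R = 825 Ω
  C: Z = 1/(jωC) = -j/(ω·C) = 0 - j1234 Ω
Step 3 — Series combination: Z_total = R + C = 825 - j1234 Ω = 1484∠-56.2° Ω.
Step 4 — Source phasor: V = 220∠149.8° V = -190.1 + j110.7 V.
Step 5 — Ohm's law: I = V / Z_total = (-190.1 + j110.7) / (825 - j1234) = -0.1332 - j0.06505 A.
Step 6 — Convert to polar: |I| = 0.1482 A, ∠I = -154.0°.

I = 0.1482∠-154.0° A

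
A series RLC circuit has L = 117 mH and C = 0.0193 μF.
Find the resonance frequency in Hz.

Step 1 — Resonance condition Im(Z)=0 gives ω₀ = 1/√(LC).
Step 2 — ω₀ = 1/√(0.117·1.93e-08) = 2.104e+04 rad/s.
Step 3 — f₀ = ω₀/(2π) = 3349 Hz.

f₀ = 3349 Hz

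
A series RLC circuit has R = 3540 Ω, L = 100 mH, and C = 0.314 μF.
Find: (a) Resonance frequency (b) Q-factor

Step 1 — Resonance condition Im(Z)=0 gives ω₀ = 1/√(LC).
Step 2 — ω₀ = 1/√(0.1·3.14e-07) = 5643 rad/s.
Step 3 — f₀ = ω₀/(2π) = 898.2 Hz.
Step 4 — Series Q: Q = ω₀L/R = 5643·0.1/3540 = 0.1594.

(a) f₀ = 898.2 Hz  (b) Q = 0.1594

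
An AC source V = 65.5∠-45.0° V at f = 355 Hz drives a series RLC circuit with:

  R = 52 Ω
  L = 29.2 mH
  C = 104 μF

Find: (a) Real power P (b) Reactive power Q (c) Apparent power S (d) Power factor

Step 1 — Angular frequency: ω = 2π·f = 2π·355 = 2231 rad/s.
Step 2 — Component impedances:
  R: Z = R = 52 Ω
  L: Z = jωL = j·2231·0.0292 = 0 + j65.13 Ω
  C: Z = 1/(jωC) = -j/(ω·C) = 0 - j4.311 Ω
Step 3 — Series combination: Z_total = R + L + C = 52 + j60.82 Ω = 80.02∠49.5° Ω.
Step 4 — Source phasor: V = 65.5∠-45.0° V = 46.32 - j46.32 V.
Step 5 — Current: I = V / Z = -0.0638 - j0.8161 A = 0.8185∠-94.5° A.
Step 6 — Complex power: S = V·I* = 34.84 + j40.75 VA.
Step 7 — Real power: P = Re(S) = 34.84 W.
Step 8 — Reactive power: Q = Im(S) = 40.75 VAR.
Step 9 — Apparent power: |S| = 53.61 VA.
Step 10 — Power factor: PF = P/|S| = 0.6498 (lagging).

(a) P = 34.84 W  (b) Q = 40.75 VAR  (c) S = 53.61 VA  (d) PF = 0.6498 (lagging)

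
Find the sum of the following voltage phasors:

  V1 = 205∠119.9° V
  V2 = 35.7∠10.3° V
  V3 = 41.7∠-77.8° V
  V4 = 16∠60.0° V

Step 1 — Convert each phasor to rectangular form:
  V1 = 205·(cos(119.9°) + j·sin(119.9°)) = -102.2 + j177.7 V
  V2 = 35.7·(cos(10.3°) + j·sin(10.3°)) = 35.12 + j6.383 V
  V3 = 41.7·(cos(-77.8°) + j·sin(-77.8°)) = 8.812 - j40.76 V
  V4 = 16·(cos(60.0°) + j·sin(60.0°)) = 8 + j13.86 V
Step 2 — Sum components: V_total = -50.25 + j157.2 V.
Step 3 — Convert to polar: |V_total| = 165 V, ∠V_total = 107.7°.

V_total = 165∠107.7° V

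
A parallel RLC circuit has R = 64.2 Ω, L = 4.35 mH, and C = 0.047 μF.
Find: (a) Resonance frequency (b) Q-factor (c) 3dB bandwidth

Step 1 — Resonance: ω₀ = 1/√(LC) = 1/√(0.00435·4.7e-08) = 6.994e+04 rad/s.
Step 2 — f₀ = ω₀/(2π) = 1.113e+04 Hz.
Step 3 — Parallel Q: Q = R/(ω₀L) = 64.2/(6.994e+04·0.00435) = 0.211.
Step 4 — Bandwidth: Δω = ω₀/Q = 3.314e+05 rad/s; BW = Δω/(2π) = 5.275e+04 Hz.

(a) f₀ = 1.113e+04 Hz  (b) Q = 0.211  (c) BW = 5.275e+04 Hz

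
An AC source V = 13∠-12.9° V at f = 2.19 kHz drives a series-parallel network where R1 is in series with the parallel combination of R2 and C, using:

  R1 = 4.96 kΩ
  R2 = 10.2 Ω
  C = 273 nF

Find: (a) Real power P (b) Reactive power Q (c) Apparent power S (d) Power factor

Step 1 — Angular frequency: ω = 2π·f = 2π·2190 = 1.376e+04 rad/s.
Step 2 — Component impedances:
  R1: Z = R = 4960 Ω
  R2: Z = R = 10.2 Ω
  C: Z = 1/(jωC) = -j/(ω·C) = 0 - j266.2 Ω
Step 3 — Parallel branch: R2 || C = 1/(1/R2 + 1/C) = 10.19 - j0.3903 Ω.
Step 4 — Series with R1: Z_total = R1 + (R2 || C) = 4970 - j0.3903 Ω = 4970∠-0.0° Ω.
Step 5 — Source phasor: V = 13∠-12.9° V = 12.67 - j2.902 V.
Step 6 — Current: I = V / Z = 0.00255 - j0.0005837 A = 0.002616∠-12.9° A.
Step 7 — Complex power: S = V·I* = 0.034 - j2.67e-06 VA.
Step 8 — Real power: P = Re(S) = 0.034 W.
Step 9 — Reactive power: Q = Im(S) = -2.67e-06 VAR.
Step 10 — Apparent power: |S| = 0.034 VA.
Step 11 — Power factor: PF = P/|S| = 1 (leading).

(a) P = 0.034 W  (b) Q = -2.67e-06 VAR  (c) S = 0.034 VA  (d) PF = 1 (leading)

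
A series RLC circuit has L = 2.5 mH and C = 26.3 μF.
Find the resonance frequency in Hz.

Step 1 — Resonance condition Im(Z)=0 gives ω₀ = 1/√(LC).
Step 2 — ω₀ = 1/√(0.0025·2.63e-05) = 3900 rad/s.
Step 3 — f₀ = ω₀/(2π) = 620.7 Hz.

f₀ = 620.7 Hz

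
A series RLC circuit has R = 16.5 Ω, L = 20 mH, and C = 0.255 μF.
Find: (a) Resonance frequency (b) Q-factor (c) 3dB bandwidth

Step 1 — Resonance: ω₀ = 1/√(LC) = 1/√(0.02·2.55e-07) = 1.4e+04 rad/s.
Step 2 — f₀ = ω₀/(2π) = 2229 Hz.
Step 3 — Series Q: Q = ω₀L/R = 1.4e+04·0.02/16.5 = 16.97.
Step 4 — Bandwidth: Δω = ω₀/Q = 825 rad/s; BW = Δω/(2π) = 131.3 Hz.

(a) f₀ = 2229 Hz  (b) Q = 16.97  (c) BW = 131.3 Hz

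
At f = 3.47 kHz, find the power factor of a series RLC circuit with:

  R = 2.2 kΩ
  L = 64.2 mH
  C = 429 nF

Step 1 — Angular frequency: ω = 2π·f = 2π·3470 = 2.18e+04 rad/s.
Step 2 — Component impedances:
  R: Z = R = 2200 Ω
  L: Z = jωL = j·2.18e+04·0.0642 = 0 + j1400 Ω
  C: Z = 1/(jωC) = -j/(ω·C) = 0 - j106.9 Ω
Step 3 — Series combination: Z_total = R + L + C = 2200 + j1293 Ω = 2552∠30.4° Ω.
Step 4 — Power factor: PF = cos(φ) = Re(Z)/|Z| = 2200/2551.7 = 0.8622.
Step 5 — Type: Im(Z) = 1293 ⇒ lagging (phase φ = 30.4°).

PF = 0.8622 (lagging, φ = 30.4°)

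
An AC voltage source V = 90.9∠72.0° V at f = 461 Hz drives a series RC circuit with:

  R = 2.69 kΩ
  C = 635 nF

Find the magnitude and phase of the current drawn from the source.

Step 1 — Angular frequency: ω = 2π·f = 2π·461 = 2897 rad/s.
Step 2 — Component impedances:
  R: Z = R = 2690 Ω
  C: Z = 1/(jωC) = -j/(ω·C) = 0 - j543.7 Ω
Step 3 — Series combination: Z_total = R + C = 2690 - j543.7 Ω = 2744∠-11.4° Ω.
Step 4 — Source phasor: V = 90.9∠72.0° V = 28.09 + j86.45 V.
Step 5 — Ohm's law: I = V / Z_total = (28.09 + j86.45) / (2690 - j543.7) = 0.003792 + j0.0329 A.
Step 6 — Convert to polar: |I| = 0.03312 A, ∠I = 83.4°.

I = 0.03312∠83.4° A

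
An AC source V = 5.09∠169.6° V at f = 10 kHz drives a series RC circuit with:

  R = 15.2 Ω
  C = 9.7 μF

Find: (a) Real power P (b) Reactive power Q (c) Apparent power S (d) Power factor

Step 1 — Angular frequency: ω = 2π·f = 2π·1e+04 = 6.283e+04 rad/s.
Step 2 — Component impedances:
  R: Z = R = 15.2 Ω
  C: Z = 1/(jωC) = -j/(ω·C) = 0 - j1.641 Ω
Step 3 — Series combination: Z_total = R + C = 15.2 - j1.641 Ω = 15.29∠-6.2° Ω.
Step 4 — Source phasor: V = 5.09∠169.6° V = -5.006 + j0.9188 V.
Step 5 — Current: I = V / Z = -0.332 + j0.02461 A = 0.3329∠175.8° A.
Step 6 — Complex power: S = V·I* = 1.685 - j0.1819 VA.
Step 7 — Real power: P = Re(S) = 1.685 W.
Step 8 — Reactive power: Q = Im(S) = -0.1819 VAR.
Step 9 — Apparent power: |S| = 1.695 VA.
Step 10 — Power factor: PF = P/|S| = 0.9942 (leading).

(a) P = 1.685 W  (b) Q = -0.1819 VAR  (c) S = 1.695 VA  (d) PF = 0.9942 (leading)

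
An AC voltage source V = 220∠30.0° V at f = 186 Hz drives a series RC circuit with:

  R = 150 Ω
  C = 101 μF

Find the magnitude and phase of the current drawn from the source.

Step 1 — Angular frequency: ω = 2π·f = 2π·186 = 1169 rad/s.
Step 2 — Component impedances:
  R: Z = R = 150 Ω
  C: Z = 1/(jωC) = -j/(ω·C) = 0 - j8.472 Ω
Step 3 — Series combination: Z_total = R + C = 150 - j8.472 Ω = 150.2∠-3.2° Ω.
Step 4 — Source phasor: V = 220∠30.0° V = 190.5 + j110 V.
Step 5 — Ohm's law: I = V / Z_total = (190.5 + j110) / (150 - j8.472) = 1.225 + j0.8025 A.
Step 6 — Convert to polar: |I| = 1.464 A, ∠I = 33.2°.

I = 1.464∠33.2° A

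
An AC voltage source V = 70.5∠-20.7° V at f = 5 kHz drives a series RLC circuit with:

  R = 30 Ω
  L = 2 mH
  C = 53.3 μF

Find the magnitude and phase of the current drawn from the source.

Step 1 — Angular frequency: ω = 2π·f = 2π·5000 = 3.142e+04 rad/s.
Step 2 — Component impedances:
  R: Z = R = 30 Ω
  L: Z = jωL = j·3.142e+04·0.002 = 0 + j62.83 Ω
  C: Z = 1/(jωC) = -j/(ω·C) = 0 - j0.5972 Ω
Step 3 — Series combination: Z_total = R + L + C = 30 + j62.23 Ω = 69.09∠64.3° Ω.
Step 4 — Source phasor: V = 70.5∠-20.7° V = 65.95 - j24.92 V.
Step 5 — Ohm's law: I = V / Z_total = (65.95 - j24.92) / (30 + j62.23) = 0.08958 - j1.016 A.
Step 6 — Convert to polar: |I| = 1.02 A, ∠I = -85.0°.

I = 1.02∠-85.0° A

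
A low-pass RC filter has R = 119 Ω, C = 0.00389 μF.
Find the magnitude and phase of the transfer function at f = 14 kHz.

Step 1 — Angular frequency: ω = 2π·1.4e+04 = 8.796e+04 rad/s.
Step 2 — Transfer function: H(jω) = 1/(1 + jωRC).
Step 3 — Denominator: 1 + jωRC = 1 + j·8.796e+04·119·3.89e-09 = 1 + j0.04072.
Step 4 — H = 0.9983 - j0.04065.
Step 5 — Magnitude: |H| = 0.9992 (-0.0 dB); phase: φ = -2.3°.

|H| = 0.9992 (-0.0 dB), φ = -2.3°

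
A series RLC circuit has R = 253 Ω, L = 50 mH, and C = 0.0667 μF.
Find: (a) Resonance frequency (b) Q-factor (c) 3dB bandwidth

Step 1 — Resonance: ω₀ = 1/√(LC) = 1/√(0.05·6.67e-08) = 1.732e+04 rad/s.
Step 2 — f₀ = ω₀/(2π) = 2756 Hz.
Step 3 — Series Q: Q = ω₀L/R = 1.732e+04·0.05/253 = 3.422.
Step 4 — Bandwidth: Δω = ω₀/Q = 5060 rad/s; BW = Δω/(2π) = 805.3 Hz.

(a) f₀ = 2756 Hz  (b) Q = 3.422  (c) BW = 805.3 Hz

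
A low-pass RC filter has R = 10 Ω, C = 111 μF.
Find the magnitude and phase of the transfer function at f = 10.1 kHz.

Step 1 — Angular frequency: ω = 2π·1.01e+04 = 6.346e+04 rad/s.
Step 2 — Transfer function: H(jω) = 1/(1 + jωRC).
Step 3 — Denominator: 1 + jωRC = 1 + j·6.346e+04·10·0.000111 = 1 + j70.44.
Step 4 — H = 0.0002015 - j0.01419.
Step 5 — Magnitude: |H| = 0.01419 (-37.0 dB); phase: φ = -89.2°.

|H| = 0.01419 (-37.0 dB), φ = -89.2°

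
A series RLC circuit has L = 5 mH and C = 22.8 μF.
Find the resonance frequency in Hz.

Step 1 — Resonance condition Im(Z)=0 gives ω₀ = 1/√(LC).
Step 2 — ω₀ = 1/√(0.005·2.28e-05) = 2962 rad/s.
Step 3 — f₀ = ω₀/(2π) = 471.4 Hz.

f₀ = 471.4 Hz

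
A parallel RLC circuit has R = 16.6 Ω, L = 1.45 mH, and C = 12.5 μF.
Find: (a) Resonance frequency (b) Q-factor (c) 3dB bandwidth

Step 1 — Resonance: ω₀ = 1/√(LC) = 1/√(0.00145·1.25e-05) = 7428 rad/s.
Step 2 — f₀ = ω₀/(2π) = 1182 Hz.
Step 3 — Parallel Q: Q = R/(ω₀L) = 16.6/(7428·0.00145) = 1.541.
Step 4 — Bandwidth: Δω = ω₀/Q = 4819 rad/s; BW = Δω/(2π) = 767 Hz.

(a) f₀ = 1182 Hz  (b) Q = 1.541  (c) BW = 767 Hz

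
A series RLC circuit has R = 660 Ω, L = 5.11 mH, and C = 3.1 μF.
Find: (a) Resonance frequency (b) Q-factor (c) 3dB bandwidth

Step 1 — Resonance: ω₀ = 1/√(LC) = 1/√(0.00511·3.1e-06) = 7945 rad/s.
Step 2 — f₀ = ω₀/(2π) = 1265 Hz.
Step 3 — Series Q: Q = ω₀L/R = 7945·0.00511/660 = 0.06152.
Step 4 — Bandwidth: Δω = ω₀/Q = 1.292e+05 rad/s; BW = Δω/(2π) = 2.056e+04 Hz.

(a) f₀ = 1265 Hz  (b) Q = 0.06152  (c) BW = 2.056e+04 Hz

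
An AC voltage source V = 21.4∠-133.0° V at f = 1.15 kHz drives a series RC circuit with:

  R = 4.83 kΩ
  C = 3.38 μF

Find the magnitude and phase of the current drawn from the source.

Step 1 — Angular frequency: ω = 2π·f = 2π·1150 = 7226 rad/s.
Step 2 — Component impedances:
  R: Z = R = 4830 Ω
  C: Z = 1/(jωC) = -j/(ω·C) = 0 - j40.95 Ω
Step 3 — Series combination: Z_total = R + C = 4830 - j40.95 Ω = 4830∠-0.5° Ω.
Step 4 — Source phasor: V = 21.4∠-133.0° V = -14.59 - j15.65 V.
Step 5 — Ohm's law: I = V / Z_total = (-14.59 - j15.65) / (4830 - j40.95) = -0.002994 - j0.003266 A.
Step 6 — Convert to polar: |I| = 0.00443 A, ∠I = -132.5°.

I = 0.00443∠-132.5° A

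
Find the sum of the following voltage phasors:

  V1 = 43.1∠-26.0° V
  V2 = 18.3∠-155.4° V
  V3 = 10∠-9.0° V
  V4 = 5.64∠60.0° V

Step 1 — Convert each phasor to rectangular form:
  V1 = 43.1·(cos(-26.0°) + j·sin(-26.0°)) = 38.74 - j18.89 V
  V2 = 18.3·(cos(-155.4°) + j·sin(-155.4°)) = -16.64 - j7.618 V
  V3 = 10·(cos(-9.0°) + j·sin(-9.0°)) = 9.877 - j1.564 V
  V4 = 5.64·(cos(60.0°) + j·sin(60.0°)) = 2.82 + j4.884 V
Step 2 — Sum components: V_total = 34.8 - j23.19 V.
Step 3 — Convert to polar: |V_total| = 41.82 V, ∠V_total = -33.7°.

V_total = 41.82∠-33.7° V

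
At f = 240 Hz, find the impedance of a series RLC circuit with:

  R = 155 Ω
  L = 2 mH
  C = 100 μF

Step 1 — Angular frequency: ω = 2π·f = 2π·240 = 1508 rad/s.
Step 2 — Component impedances:
  R: Z = R = 155 Ω
  L: Z = jωL = j·1508·0.002 = 0 + j3.016 Ω
  C: Z = 1/(jωC) = -j/(ω·C) = 0 - j6.631 Ω
Step 3 — Series combination: Z_total = R + L + C = 155 - j3.616 Ω = 155∠-1.3° Ω.

Z = 155 - j3.616 Ω = 155∠-1.3° Ω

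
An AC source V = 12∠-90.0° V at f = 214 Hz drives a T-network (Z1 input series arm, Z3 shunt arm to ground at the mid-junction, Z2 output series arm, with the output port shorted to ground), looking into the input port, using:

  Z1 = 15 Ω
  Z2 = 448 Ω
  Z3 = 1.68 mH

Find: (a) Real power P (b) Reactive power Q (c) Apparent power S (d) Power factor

Step 1 — Angular frequency: ω = 2π·f = 2π·214 = 1345 rad/s.
Step 2 — Component impedances:
  Z1: Z = R = 15 Ω
  Z2: Z = R = 448 Ω
  Z3: Z = jωL = j·1345·0.00168 = 0 + j2.259 Ω
Step 3 — With the output port shorted to ground, the output series arm Z2 runs from the junction to ground; the shunt arm Z3 also runs from the junction to ground. They appear in parallel: Z3 || Z2 = 0.01139 + j2.259 Ω.
Step 4 — Series with input arm Z1: Z_in = Z1 + (Z3 || Z2) = 15.01 + j2.259 Ω = 15.18∠8.6° Ω.
Step 5 — Source phasor: V = 12∠-90.0° V = 0 - j12 V.
Step 6 — Current: I = V / Z = -0.1176 - j0.7817 A = 0.7905∠-98.6° A.
Step 7 — Complex power: S = V·I* = 9.38 + j1.412 VA.
Step 8 — Real power: P = Re(S) = 9.38 W.
Step 9 — Reactive power: Q = Im(S) = 1.412 VAR.
Step 10 — Apparent power: |S| = 9.486 VA.
Step 11 — Power factor: PF = P/|S| = 0.9889 (lagging).

(a) P = 9.38 W  (b) Q = 1.412 VAR  (c) S = 9.486 VA  (d) PF = 0.9889 (lagging)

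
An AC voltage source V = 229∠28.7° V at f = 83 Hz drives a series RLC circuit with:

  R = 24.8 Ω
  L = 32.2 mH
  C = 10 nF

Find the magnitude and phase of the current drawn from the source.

Step 1 — Angular frequency: ω = 2π·f = 2π·83 = 521.5 rad/s.
Step 2 — Component impedances:
  R: Z = R = 24.8 Ω
  L: Z = jωL = j·521.5·0.0322 = 0 + j16.79 Ω
  C: Z = 1/(jωC) = -j/(ω·C) = 0 - j1.918e+05 Ω
Step 3 — Series combination: Z_total = R + L + C = 24.8 - j1.917e+05 Ω = 1.917e+05∠-90.0° Ω.
Step 4 — Source phasor: V = 229∠28.7° V = 200.9 + j110 V.
Step 5 — Ohm's law: I = V / Z_total = (200.9 + j110) / (24.8 - j1.917e+05) = -0.0005734 + j0.001048 A.
Step 6 — Convert to polar: |I| = 0.001194 A, ∠I = 118.7°.

I = 0.001194∠118.7° A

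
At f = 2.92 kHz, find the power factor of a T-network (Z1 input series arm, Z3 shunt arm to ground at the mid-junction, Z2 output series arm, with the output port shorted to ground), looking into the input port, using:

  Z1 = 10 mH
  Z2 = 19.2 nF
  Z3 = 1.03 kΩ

Step 1 — Angular frequency: ω = 2π·f = 2π·2920 = 1.835e+04 rad/s.
Step 2 — Component impedances:
  Z1: Z = jωL = j·1.835e+04·0.01 = 0 + j183.5 Ω
  Z2: Z = 1/(jωC) = -j/(ω·C) = 0 - j2839 Ω
  Z3: Z = R = 1030 Ω
Step 3 — With the output port shorted to ground, the output series arm Z2 runs from the junction to ground; the shunt arm Z3 also runs from the junction to ground. They appear in parallel: Z3 || Z2 = 910.2 - j330.2 Ω.
Step 4 — Series with input arm Z1: Z_in = Z1 + (Z3 || Z2) = 910.2 - j146.8 Ω = 921.9∠-9.2° Ω.
Step 5 — Power factor: PF = cos(φ) = Re(Z)/|Z| = 910.18/921.94 = 0.9872.
Step 6 — Type: Im(Z) = -146.8 ⇒ leading (phase φ = -9.2°).

PF = 0.9872 (leading, φ = -9.2°)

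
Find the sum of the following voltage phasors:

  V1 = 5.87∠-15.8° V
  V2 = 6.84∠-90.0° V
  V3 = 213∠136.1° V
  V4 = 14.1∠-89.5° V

Step 1 — Convert each phasor to rectangular form:
  V1 = 5.87·(cos(-15.8°) + j·sin(-15.8°)) = 5.648 - j1.598 V
  V2 = 6.84·(cos(-90.0°) + j·sin(-90.0°)) = 0 - j6.84 V
  V3 = 213·(cos(136.1°) + j·sin(136.1°)) = -153.5 + j147.7 V
  V4 = 14.1·(cos(-89.5°) + j·sin(-89.5°)) = 0.123 - j14.1 V
Step 2 — Sum components: V_total = -147.7 + j125.2 V.
Step 3 — Convert to polar: |V_total| = 193.6 V, ∠V_total = 139.7°.

V_total = 193.6∠139.7° V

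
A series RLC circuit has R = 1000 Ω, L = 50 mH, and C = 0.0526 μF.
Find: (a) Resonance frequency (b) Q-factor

Step 1 — Resonance condition Im(Z)=0 gives ω₀ = 1/√(LC).
Step 2 — ω₀ = 1/√(0.05·5.26e-08) = 1.95e+04 rad/s.
Step 3 — f₀ = ω₀/(2π) = 3103 Hz.
Step 4 — Series Q: Q = ω₀L/R = 1.95e+04·0.05/1000 = 0.975.

(a) f₀ = 3103 Hz  (b) Q = 0.975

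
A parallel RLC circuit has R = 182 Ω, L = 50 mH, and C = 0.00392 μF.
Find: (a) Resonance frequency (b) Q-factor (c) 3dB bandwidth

Step 1 — Resonance: ω₀ = 1/√(LC) = 1/√(0.05·3.92e-09) = 7.143e+04 rad/s.
Step 2 — f₀ = ω₀/(2π) = 1.137e+04 Hz.
Step 3 — Parallel Q: Q = R/(ω₀L) = 182/(7.143e+04·0.05) = 0.05096.
Step 4 — Bandwidth: Δω = ω₀/Q = 1.402e+06 rad/s; BW = Δω/(2π) = 2.231e+05 Hz.

(a) f₀ = 1.137e+04 Hz  (b) Q = 0.05096  (c) BW = 2.231e+05 Hz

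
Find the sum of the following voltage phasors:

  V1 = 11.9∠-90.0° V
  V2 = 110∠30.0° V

Step 1 — Convert each phasor to rectangular form:
  V1 = 11.9·(cos(-90.0°) + j·sin(-90.0°)) = 0 - j11.9 V
  V2 = 110·(cos(30.0°) + j·sin(30.0°)) = 95.26 + j55 V
Step 2 — Sum components: V_total = 95.26 + j43.1 V.
Step 3 — Convert to polar: |V_total| = 104.6 V, ∠V_total = 24.3°.

V_total = 104.6∠24.3° V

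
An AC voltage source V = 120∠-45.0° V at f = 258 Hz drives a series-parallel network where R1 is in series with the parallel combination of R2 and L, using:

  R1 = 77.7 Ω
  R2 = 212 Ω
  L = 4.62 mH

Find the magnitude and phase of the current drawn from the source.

Step 1 — Angular frequency: ω = 2π·f = 2π·258 = 1621 rad/s.
Step 2 — Component impedances:
  R1: Z = R = 77.7 Ω
  R2: Z = R = 212 Ω
  L: Z = jωL = j·1621·0.00462 = 0 + j7.489 Ω
Step 3 — Parallel branch: R2 || L = 1/(1/R2 + 1/L) = 0.2642 + j7.48 Ω.
Step 4 — Series with R1: Z_total = R1 + (R2 || L) = 77.96 + j7.48 Ω = 78.32∠5.5° Ω.
Step 5 — Source phasor: V = 120∠-45.0° V = 84.85 - j84.85 V.
Step 6 — Ohm's law: I = V / Z_total = (84.85 - j84.85) / (77.96 + j7.48) = 0.975 - j1.182 A.
Step 7 — Convert to polar: |I| = 1.532 A, ∠I = -50.5°.

I = 1.532∠-50.5° A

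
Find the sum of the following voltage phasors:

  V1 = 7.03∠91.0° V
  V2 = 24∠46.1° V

Step 1 — Convert each phasor to rectangular form:
  V1 = 7.03·(cos(91.0°) + j·sin(91.0°)) = -0.1227 + j7.029 V
  V2 = 24·(cos(46.1°) + j·sin(46.1°)) = 16.64 + j17.29 V
Step 2 — Sum components: V_total = 16.52 + j24.32 V.
Step 3 — Convert to polar: |V_total| = 29.4 V, ∠V_total = 55.8°.

V_total = 29.4∠55.8° V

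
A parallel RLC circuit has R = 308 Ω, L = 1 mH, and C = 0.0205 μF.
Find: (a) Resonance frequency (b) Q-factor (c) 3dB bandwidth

Step 1 — Resonance: ω₀ = 1/√(LC) = 1/√(0.001·2.05e-08) = 2.209e+05 rad/s.
Step 2 — f₀ = ω₀/(2π) = 3.515e+04 Hz.
Step 3 — Parallel Q: Q = R/(ω₀L) = 308/(2.209e+05·0.001) = 1.395.
Step 4 — Bandwidth: Δω = ω₀/Q = 1.584e+05 rad/s; BW = Δω/(2π) = 2.521e+04 Hz.

(a) f₀ = 3.515e+04 Hz  (b) Q = 1.395  (c) BW = 2.521e+04 Hz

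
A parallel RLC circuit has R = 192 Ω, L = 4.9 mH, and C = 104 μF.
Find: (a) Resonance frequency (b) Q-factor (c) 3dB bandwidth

Step 1 — Resonance: ω₀ = 1/√(LC) = 1/√(0.0049·0.000104) = 1401 rad/s.
Step 2 — f₀ = ω₀/(2π) = 222.9 Hz.
Step 3 — Parallel Q: Q = R/(ω₀L) = 192/(1401·0.0049) = 27.97.
Step 4 — Bandwidth: Δω = ω₀/Q = 50.08 rad/s; BW = Δω/(2π) = 7.97 Hz.

(a) f₀ = 222.9 Hz  (b) Q = 27.97  (c) BW = 7.97 Hz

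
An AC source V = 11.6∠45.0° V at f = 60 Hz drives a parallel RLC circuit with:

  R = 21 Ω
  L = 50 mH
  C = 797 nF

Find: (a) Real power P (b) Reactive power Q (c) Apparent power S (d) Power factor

Step 1 — Angular frequency: ω = 2π·f = 2π·60 = 377 rad/s.
Step 2 — Component impedances:
  R: Z = R = 21 Ω
  L: Z = jωL = j·377·0.05 = 0 + j18.85 Ω
  C: Z = 1/(jωC) = -j/(ω·C) = 0 - j3328 Ω
Step 3 — Parallel combination: 1/Z_total = 1/R + 1/L + 1/C; Z_total = 9.429 + j10.45 Ω = 14.07∠47.9° Ω.
Step 4 — Source phasor: V = 11.6∠45.0° V = 8.202 + j8.202 V.
Step 5 — Current: I = V / Z = 0.8233 - j0.0421 A = 0.8244∠-2.9° A.
Step 6 — Complex power: S = V·I* = 6.408 + j7.098 VA.
Step 7 — Real power: P = Re(S) = 6.408 W.
Step 8 — Reactive power: Q = Im(S) = 7.098 VAR.
Step 9 — Apparent power: |S| = 9.563 VA.
Step 10 — Power factor: PF = P/|S| = 0.6701 (lagging).

(a) P = 6.408 W  (b) Q = 7.098 VAR  (c) S = 9.563 VA  (d) PF = 0.6701 (lagging)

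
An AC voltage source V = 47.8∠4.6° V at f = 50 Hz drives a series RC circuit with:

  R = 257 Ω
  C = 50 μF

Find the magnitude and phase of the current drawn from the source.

Step 1 — Angular frequency: ω = 2π·f = 2π·50 = 314.2 rad/s.
Step 2 — Component impedances:
  R: Z = R = 257 Ω
  C: Z = 1/(jωC) = -j/(ω·C) = 0 - j63.66 Ω
Step 3 — Series combination: Z_total = R + C = 257 - j63.66 Ω = 264.8∠-13.9° Ω.
Step 4 — Source phasor: V = 47.8∠4.6° V = 47.65 + j3.834 V.
Step 5 — Ohm's law: I = V / Z_total = (47.65 + j3.834) / (257 - j63.66) = 0.1712 + j0.05732 A.
Step 6 — Convert to polar: |I| = 0.1805 A, ∠I = 18.5°.

I = 0.1805∠18.5° A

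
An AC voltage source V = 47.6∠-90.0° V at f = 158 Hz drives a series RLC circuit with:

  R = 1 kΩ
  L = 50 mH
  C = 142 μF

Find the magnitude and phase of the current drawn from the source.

Step 1 — Angular frequency: ω = 2π·f = 2π·158 = 992.7 rad/s.
Step 2 — Component impedances:
  R: Z = R = 1000 Ω
  L: Z = jωL = j·992.7·0.05 = 0 + j49.64 Ω
  C: Z = 1/(jωC) = -j/(ω·C) = 0 - j7.094 Ω
Step 3 — Series combination: Z_total = R + L + C = 1000 + j42.54 Ω = 1001∠2.4° Ω.
Step 4 — Source phasor: V = 47.6∠-90.0° V = 0 - j47.6 V.
Step 5 — Ohm's law: I = V / Z_total = (0 - j47.6) / (1000 + j42.54) = -0.002021 - j0.04751 A.
Step 6 — Convert to polar: |I| = 0.04756 A, ∠I = -92.4°.

I = 0.04756∠-92.4° A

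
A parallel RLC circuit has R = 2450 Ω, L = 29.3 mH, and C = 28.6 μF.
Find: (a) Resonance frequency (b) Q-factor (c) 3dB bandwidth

Step 1 — Resonance: ω₀ = 1/√(LC) = 1/√(0.0293·2.86e-05) = 1092 rad/s.
Step 2 — f₀ = ω₀/(2π) = 173.9 Hz.
Step 3 — Parallel Q: Q = R/(ω₀L) = 2450/(1092·0.0293) = 76.54.
Step 4 — Bandwidth: Δω = ω₀/Q = 14.27 rad/s; BW = Δω/(2π) = 2.271 Hz.

(a) f₀ = 173.9 Hz  (b) Q = 76.54  (c) BW = 2.271 Hz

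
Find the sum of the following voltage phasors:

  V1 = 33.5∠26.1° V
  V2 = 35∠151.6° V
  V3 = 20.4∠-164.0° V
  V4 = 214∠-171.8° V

Step 1 — Convert each phasor to rectangular form:
  V1 = 33.5·(cos(26.1°) + j·sin(26.1°)) = 30.08 + j14.74 V
  V2 = 35·(cos(151.6°) + j·sin(151.6°)) = -30.79 + j16.65 V
  V3 = 20.4·(cos(-164.0°) + j·sin(-164.0°)) = -19.61 - j5.623 V
  V4 = 214·(cos(-171.8°) + j·sin(-171.8°)) = -211.8 - j30.52 V
Step 2 — Sum components: V_total = -232.1 - j4.761 V.
Step 3 — Convert to polar: |V_total| = 232.2 V, ∠V_total = -178.8°.

V_total = 232.2∠-178.8° V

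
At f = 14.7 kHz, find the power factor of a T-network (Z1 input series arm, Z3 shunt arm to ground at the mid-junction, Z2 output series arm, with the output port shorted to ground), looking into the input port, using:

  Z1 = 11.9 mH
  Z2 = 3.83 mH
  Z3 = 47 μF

Step 1 — Angular frequency: ω = 2π·f = 2π·1.47e+04 = 9.236e+04 rad/s.
Step 2 — Component impedances:
  Z1: Z = jωL = j·9.236e+04·0.0119 = 0 + j1099 Ω
  Z2: Z = jωL = j·9.236e+04·0.00383 = 0 + j353.7 Ω
  Z3: Z = 1/(jωC) = -j/(ω·C) = 0 - j0.2304 Ω
Step 3 — With the output port shorted to ground, the output series arm Z2 runs from the junction to ground; the shunt arm Z3 also runs from the junction to ground. They appear in parallel: Z3 || Z2 = 0 - j0.2305 Ω.
Step 4 — Series with input arm Z1: Z_in = Z1 + (Z3 || Z2) = 0 + j1099 Ω = 1099∠90.0° Ω.
Step 5 — Power factor: PF = cos(φ) = Re(Z)/|Z| = 0/1099 = 0.
Step 6 — Type: Im(Z) = 1099 ⇒ lagging (phase φ = 90.0°).

PF = 0 (lagging, φ = 90.0°)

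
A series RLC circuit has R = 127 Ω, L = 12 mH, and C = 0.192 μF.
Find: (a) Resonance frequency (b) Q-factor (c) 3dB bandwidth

Step 1 — Resonance condition Im(Z)=0 gives ω₀ = 1/√(LC).
Step 2 — ω₀ = 1/√(0.012·1.92e-07) = 2.083e+04 rad/s.
Step 3 — f₀ = ω₀/(2π) = 3316 Hz.
Step 4 — Series Q: Q = ω₀L/R = 2.083e+04·0.012/127 = 1.969.
Step 5 — 3dB bandwidth: Δω = ω₀/Q = 1.058e+04 rad/s; BW = Δω/(2π) = 1684 Hz.

(a) f₀ = 3316 Hz  (b) Q = 1.969  (c) BW = 1684 Hz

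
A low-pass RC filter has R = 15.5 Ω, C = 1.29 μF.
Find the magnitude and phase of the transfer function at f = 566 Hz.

Step 1 — Angular frequency: ω = 2π·566 = 3556 rad/s.
Step 2 — Transfer function: H(jω) = 1/(1 + jωRC).
Step 3 — Denominator: 1 + jωRC = 1 + j·3556·15.5·1.29e-06 = 1 + j0.07111.
Step 4 — H = 0.995 - j0.07075.
Step 5 — Magnitude: |H| = 0.9975 (-0.0 dB); phase: φ = -4.1°.

|H| = 0.9975 (-0.0 dB), φ = -4.1°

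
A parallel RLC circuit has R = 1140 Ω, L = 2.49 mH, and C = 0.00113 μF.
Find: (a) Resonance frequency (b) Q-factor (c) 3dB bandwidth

Step 1 — Resonance: ω₀ = 1/√(LC) = 1/√(0.00249·1.13e-09) = 5.962e+05 rad/s.
Step 2 — f₀ = ω₀/(2π) = 9.488e+04 Hz.
Step 3 — Parallel Q: Q = R/(ω₀L) = 1140/(5.962e+05·0.00249) = 0.768.
Step 4 — Bandwidth: Δω = ω₀/Q = 7.763e+05 rad/s; BW = Δω/(2π) = 1.235e+05 Hz.

(a) f₀ = 9.488e+04 Hz  (b) Q = 0.768  (c) BW = 1.235e+05 Hz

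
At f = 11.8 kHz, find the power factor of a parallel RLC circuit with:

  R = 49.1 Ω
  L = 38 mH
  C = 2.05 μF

Step 1 — Angular frequency: ω = 2π·f = 2π·1.18e+04 = 7.414e+04 rad/s.
Step 2 — Component impedances:
  R: Z = R = 49.1 Ω
  L: Z = jωL = j·7.414e+04·0.038 = 0 + j2817 Ω
  C: Z = 1/(jωC) = -j/(ω·C) = 0 - j6.579 Ω
Step 3 — Parallel combination: 1/Z_total = 1/R + 1/L + 1/C; Z_total = 0.8701 - j6.478 Ω = 6.536∠-82.4° Ω.
Step 4 — Power factor: PF = cos(φ) = Re(Z)/|Z| = 0.8701/6.536 = 0.1331.
Step 5 — Type: Im(Z) = -6.478 ⇒ leading (phase φ = -82.4°).

PF = 0.1331 (leading, φ = -82.4°)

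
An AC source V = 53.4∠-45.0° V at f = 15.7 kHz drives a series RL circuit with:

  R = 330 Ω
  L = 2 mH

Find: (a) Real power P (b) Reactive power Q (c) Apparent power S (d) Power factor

Step 1 — Angular frequency: ω = 2π·f = 2π·1.57e+04 = 9.865e+04 rad/s.
Step 2 — Component impedances:
  R: Z = R = 330 Ω
  L: Z = jωL = j·9.865e+04·0.002 = 0 + j197.3 Ω
Step 3 — Series combination: Z_total = R + L = 330 + j197.3 Ω = 384.5∠30.9° Ω.
Step 4 — Source phasor: V = 53.4∠-45.0° V = 37.76 - j37.76 V.
Step 5 — Current: I = V / Z = 0.0339 - j0.1347 A = 0.1389∠-75.9° A.
Step 6 — Complex power: S = V·I* = 6.366 + j3.806 VA.
Step 7 — Real power: P = Re(S) = 6.366 W.
Step 8 — Reactive power: Q = Im(S) = 3.806 VAR.
Step 9 — Apparent power: |S| = 7.417 VA.
Step 10 — Power factor: PF = P/|S| = 0.8583 (lagging).

(a) P = 6.366 W  (b) Q = 3.806 VAR  (c) S = 7.417 VA  (d) PF = 0.8583 (lagging)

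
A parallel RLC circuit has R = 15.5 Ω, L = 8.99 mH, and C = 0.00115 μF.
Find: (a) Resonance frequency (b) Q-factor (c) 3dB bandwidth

Step 1 — Resonance: ω₀ = 1/√(LC) = 1/√(0.00899·1.15e-09) = 3.11e+05 rad/s.
Step 2 — f₀ = ω₀/(2π) = 4.95e+04 Hz.
Step 3 — Parallel Q: Q = R/(ω₀L) = 15.5/(3.11e+05·0.00899) = 0.005544.
Step 4 — Bandwidth: Δω = ω₀/Q = 5.61e+07 rad/s; BW = Δω/(2π) = 8.929e+06 Hz.

(a) f₀ = 4.95e+04 Hz  (b) Q = 0.005544  (c) BW = 8.929e+06 Hz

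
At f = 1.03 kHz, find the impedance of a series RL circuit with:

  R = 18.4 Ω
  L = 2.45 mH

Step 1 — Angular frequency: ω = 2π·f = 2π·1030 = 6472 rad/s.
Step 2 — Component impedances:
  R: Z = R = 18.4 Ω
  L: Z = jωL = j·6472·0.00245 = 0 + j15.86 Ω
Step 3 — Series combination: Z_total = R + L = 18.4 + j15.86 Ω = 24.29∠40.8° Ω.

Z = 18.4 + j15.86 Ω = 24.29∠40.8° Ω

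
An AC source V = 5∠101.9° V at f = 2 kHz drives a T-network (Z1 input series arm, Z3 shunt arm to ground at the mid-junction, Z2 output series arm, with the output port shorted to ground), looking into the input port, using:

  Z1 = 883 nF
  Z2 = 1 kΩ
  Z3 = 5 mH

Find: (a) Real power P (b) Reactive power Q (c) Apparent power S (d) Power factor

Step 1 — Angular frequency: ω = 2π·f = 2π·2000 = 1.257e+04 rad/s.
Step 2 — Component impedances:
  Z1: Z = 1/(jωC) = -j/(ω·C) = 0 - j90.12 Ω
  Z2: Z = R = 1000 Ω
  Z3: Z = jωL = j·1.257e+04·0.005 = 0 + j62.83 Ω
Step 3 — With the output port shorted to ground, the output series arm Z2 runs from the junction to ground; the shunt arm Z3 also runs from the junction to ground. They appear in parallel: Z3 || Z2 = 3.932 + j62.58 Ω.
Step 4 — Series with input arm Z1: Z_in = Z1 + (Z3 || Z2) = 3.932 - j27.54 Ω = 27.82∠-81.9° Ω.
Step 5 — Source phasor: V = 5∠101.9° V = -1.031 + j4.893 V.
Step 6 — Current: I = V / Z = -0.1794 - j0.01183 A = 0.1798∠-176.2° A.
Step 7 — Complex power: S = V·I* = 0.1271 - j0.8897 VA.
Step 8 — Real power: P = Re(S) = 0.1271 W.
Step 9 — Reactive power: Q = Im(S) = -0.8897 VAR.
Step 10 — Apparent power: |S| = 0.8988 VA.
Step 11 — Power factor: PF = P/|S| = 0.1414 (leading).

(a) P = 0.1271 W  (b) Q = -0.8897 VAR  (c) S = 0.8988 VA  (d) PF = 0.1414 (leading)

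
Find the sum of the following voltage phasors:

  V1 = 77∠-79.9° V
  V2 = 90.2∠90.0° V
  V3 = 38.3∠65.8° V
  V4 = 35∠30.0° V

Step 1 — Convert each phasor to rectangular form:
  V1 = 77·(cos(-79.9°) + j·sin(-79.9°)) = 13.5 - j75.81 V
  V2 = 90.2·(cos(90.0°) + j·sin(90.0°)) = 0 + j90.2 V
  V3 = 38.3·(cos(65.8°) + j·sin(65.8°)) = 15.7 + j34.93 V
  V4 = 35·(cos(30.0°) + j·sin(30.0°)) = 30.31 + j17.5 V
Step 2 — Sum components: V_total = 59.51 + j66.83 V.
Step 3 — Convert to polar: |V_total| = 89.49 V, ∠V_total = 48.3°.

V_total = 89.49∠48.3° V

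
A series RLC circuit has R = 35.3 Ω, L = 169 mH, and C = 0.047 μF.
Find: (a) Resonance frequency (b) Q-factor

Step 1 — Resonance condition Im(Z)=0 gives ω₀ = 1/√(LC).
Step 2 — ω₀ = 1/√(0.169·4.7e-08) = 1.122e+04 rad/s.
Step 3 — f₀ = ω₀/(2π) = 1786 Hz.
Step 4 — Series Q: Q = ω₀L/R = 1.122e+04·0.169/35.3 = 53.72.

(a) f₀ = 1786 Hz  (b) Q = 53.72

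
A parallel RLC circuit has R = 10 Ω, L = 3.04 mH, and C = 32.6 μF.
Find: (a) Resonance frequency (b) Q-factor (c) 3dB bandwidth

Step 1 — Resonance: ω₀ = 1/√(LC) = 1/√(0.00304·3.26e-05) = 3177 rad/s.
Step 2 — f₀ = ω₀/(2π) = 505.6 Hz.
Step 3 — Parallel Q: Q = R/(ω₀L) = 10/(3177·0.00304) = 1.036.
Step 4 — Bandwidth: Δω = ω₀/Q = 3067 rad/s; BW = Δω/(2π) = 488.2 Hz.

(a) f₀ = 505.6 Hz  (b) Q = 1.036  (c) BW = 488.2 Hz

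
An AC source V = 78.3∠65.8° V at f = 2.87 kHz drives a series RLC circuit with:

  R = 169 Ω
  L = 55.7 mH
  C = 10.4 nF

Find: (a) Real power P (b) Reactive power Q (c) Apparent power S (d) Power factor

Step 1 — Angular frequency: ω = 2π·f = 2π·2870 = 1.803e+04 rad/s.
Step 2 — Component impedances:
  R: Z = R = 169 Ω
  L: Z = jωL = j·1.803e+04·0.0557 = 0 + j1004 Ω
  C: Z = 1/(jωC) = -j/(ω·C) = 0 - j5332 Ω
Step 3 — Series combination: Z_total = R + L + C = 169 - j4328 Ω = 4331∠-87.8° Ω.
Step 4 — Source phasor: V = 78.3∠65.8° V = 32.1 + j71.42 V.
Step 5 — Current: I = V / Z = -0.01619 + j0.008049 A = 0.01808∠153.6° A.
Step 6 — Complex power: S = V·I* = 0.05524 - j1.414 VA.
Step 7 — Real power: P = Re(S) = 0.05524 W.
Step 8 — Reactive power: Q = Im(S) = -1.414 VAR.
Step 9 — Apparent power: |S| = 1.416 VA.
Step 10 — Power factor: PF = P/|S| = 0.03902 (leading).

(a) P = 0.05524 W  (b) Q = -1.414 VAR  (c) S = 1.416 VA  (d) PF = 0.03902 (leading)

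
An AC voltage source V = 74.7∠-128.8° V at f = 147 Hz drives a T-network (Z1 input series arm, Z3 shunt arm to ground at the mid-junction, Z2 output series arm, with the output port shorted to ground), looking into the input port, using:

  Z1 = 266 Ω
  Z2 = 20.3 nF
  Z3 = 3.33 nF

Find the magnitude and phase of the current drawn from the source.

Step 1 — Angular frequency: ω = 2π·f = 2π·147 = 923.6 rad/s.
Step 2 — Component impedances:
  Z1: Z = R = 266 Ω
  Z2: Z = 1/(jωC) = -j/(ω·C) = 0 - j5.333e+04 Ω
  Z3: Z = 1/(jωC) = -j/(ω·C) = 0 - j3.251e+05 Ω
Step 3 — With the output port shorted to ground, the output series arm Z2 runs from the junction to ground; the shunt arm Z3 also runs from the junction to ground. They appear in parallel: Z3 || Z2 = 0 - j4.582e+04 Ω.
Step 4 — Series with input arm Z1: Z_in = Z1 + (Z3 || Z2) = 266 - j4.582e+04 Ω = 4.582e+04∠-89.7° Ω.
Step 5 — Source phasor: V = 74.7∠-128.8° V = -46.81 - j58.22 V.
Step 6 — Ohm's law: I = V / Z_total = (-46.81 - j58.22) / (266 - j4.582e+04) = 0.001265 - j0.001029 A.
Step 7 — Convert to polar: |I| = 0.00163 A, ∠I = -39.1°.

I = 0.00163∠-39.1° A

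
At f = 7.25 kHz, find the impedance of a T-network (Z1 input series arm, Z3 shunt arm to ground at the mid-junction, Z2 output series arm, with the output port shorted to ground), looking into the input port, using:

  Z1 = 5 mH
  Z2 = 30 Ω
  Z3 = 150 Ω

Step 1 — Angular frequency: ω = 2π·f = 2π·7250 = 4.555e+04 rad/s.
Step 2 — Component impedances:
  Z1: Z = jωL = j·4.555e+04·0.005 = 0 + j227.8 Ω
  Z2: Z = R = 30 Ω
  Z3: Z = R = 150 Ω
Step 3 — With the output port shorted to ground, the output series arm Z2 runs from the junction to ground; the shunt arm Z3 also runs from the junction to ground. They appear in parallel: Z3 || Z2 = 25 Ω.
Step 4 — Series with input arm Z1: Z_in = Z1 + (Z3 || Z2) = 25 + j227.8 Ω = 229.1∠83.7° Ω.

Z = 25 + j227.8 Ω = 229.1∠83.7° Ω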